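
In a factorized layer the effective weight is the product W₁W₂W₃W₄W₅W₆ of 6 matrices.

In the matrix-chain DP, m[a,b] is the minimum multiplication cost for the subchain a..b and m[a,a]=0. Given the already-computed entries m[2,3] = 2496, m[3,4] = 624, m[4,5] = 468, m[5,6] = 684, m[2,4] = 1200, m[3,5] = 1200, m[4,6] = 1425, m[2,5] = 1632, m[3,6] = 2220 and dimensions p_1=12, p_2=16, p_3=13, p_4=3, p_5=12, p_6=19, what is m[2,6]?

m[2,6] = min over k∈[2,5] of m[2,k]+m[k+1,6]+p_{1}·p_k·p_{6}.
k=2: 0 + 2220 + 12·16·19 = 5868; k=3: 2496 + 1425 + 12·13·19 = 6885; k=4: 1200 + 684 + 12·3·19 = 2568; k=5: 1632 + 0 + 12·12·19 = 4368.
Minimum: 2568 at k=4.

2568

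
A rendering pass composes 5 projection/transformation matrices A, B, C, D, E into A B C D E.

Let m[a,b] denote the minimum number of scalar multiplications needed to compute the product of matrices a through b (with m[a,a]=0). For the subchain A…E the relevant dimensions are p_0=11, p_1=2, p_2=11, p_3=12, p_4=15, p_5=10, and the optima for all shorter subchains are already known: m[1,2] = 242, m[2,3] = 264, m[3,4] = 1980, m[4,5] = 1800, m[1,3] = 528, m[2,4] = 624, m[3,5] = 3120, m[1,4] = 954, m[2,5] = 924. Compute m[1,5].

m[1,5] = min over k∈[1,4] of m[1,k]+m[k+1,5]+p_{0}·p_k·p_{5}.
k=1: 0 + 924 + 11·2·10 = 1144; k=2: 242 + 3120 + 11·11·10 = 4572; k=3: 528 + 1800 + 11·12·10 = 3648; k=4: 954 + 0 + 11·15·10 = 2604.
Minimum: 1144 at k=1.

1144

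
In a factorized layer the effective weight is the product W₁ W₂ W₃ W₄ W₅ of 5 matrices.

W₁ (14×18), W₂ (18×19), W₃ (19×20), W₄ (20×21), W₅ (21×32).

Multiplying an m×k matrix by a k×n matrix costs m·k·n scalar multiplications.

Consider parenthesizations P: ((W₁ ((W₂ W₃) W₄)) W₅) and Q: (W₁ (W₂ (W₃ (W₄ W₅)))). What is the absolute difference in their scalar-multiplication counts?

15508

Order P = ((W₁ ((W₂ W₃) W₄)) W₅): (W₂ W₃): 18×19 by 19×20 → 18×20, cost 18·19·20 = 6840; ((W₂ W₃) W₄): 18×20 by 20×21 → 18×21, cost 18·20·21 = 7560; cumulative 14400; (W₁ ((W₂ W₃) W₄)): 14×18 by 18×21 → 14×21, cost 14·18·21 = 5292; cumulative 19692; ((W₁ ((W₂ W₃) W₄)) W₅): 14×21 by 21×32 → 14×32, cost 14·21·32 = 9408; cumulative 29100. Total 29100.
Order Q = (W₁ (W₂ (W₃ (W₄ W₅)))): (W₄ W₅): 20×21 by 21×32 → 20×32, cost 20·21·32 = 13440; (W₃ (W₄ W₅)): 19×20 by 20×32 → 19×32, cost 19·20·32 = 12160; cumulative 25600; (W₂ (W₃ (W₄ W₅))): 18×19 by 19×32 → 18×32, cost 18·19·32 = 10944; cumulative 36544; (W₁ (W₂ (W₃ (W₄ W₅)))): 14×18 by 18×32 → 14×32, cost 14·18·32 = 8064; cumulative 44608. Total 44608.
Difference: |29100 − 44608| = 15508.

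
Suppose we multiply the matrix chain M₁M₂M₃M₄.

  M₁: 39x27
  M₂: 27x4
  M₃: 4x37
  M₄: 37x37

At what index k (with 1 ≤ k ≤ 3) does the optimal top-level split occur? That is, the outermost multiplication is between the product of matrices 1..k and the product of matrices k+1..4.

Adjacent pairs: M₁M₂ = 39·27·4 = 4212; M₂M₃ = 27·4·37 = 3996; M₃M₄ = 4·37·37 = 5476.
Length 3: M₁..M₃: k=1: 0+3996+39·27·37=42957; k=2: 4212+0+39·4·37=9984 → min 9984 | M₂..M₄: k=2: 0+5476+27·4·37=9472; k=3: 3996+0+27·37·37=40959 → min 9472.
Top-level splits: k=1: (M₁..M₁)·(M₂..M₄) → 0+9472+39·27·37 = 48433; k=2: (M₁..M₂)·(M₃..M₄) → 4212+5476+39·4·37 = 15460; k=3: (M₁..M₃)·(M₄..M₄) → 9984+0+39·37·37 = 63375.
Best split is after M₂, i.e. k = 2.

2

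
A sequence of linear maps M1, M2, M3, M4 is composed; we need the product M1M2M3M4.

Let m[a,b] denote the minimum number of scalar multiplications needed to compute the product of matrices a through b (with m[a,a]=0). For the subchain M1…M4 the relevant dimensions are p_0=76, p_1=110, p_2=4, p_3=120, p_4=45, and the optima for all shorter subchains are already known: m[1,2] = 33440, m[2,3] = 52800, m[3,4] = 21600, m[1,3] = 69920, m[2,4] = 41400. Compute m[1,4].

m[1,4] = min over k∈[1,3] of m[1,k]+m[k+1,4]+p_{0}·p_k·p_{4}.
k=1: 0 + 41400 + 76·110·45 = 417600; k=2: 33440 + 21600 + 76·4·45 = 68720; k=3: 69920 + 0 + 76·120·45 = 480320.
Minimum: 68720 at k=2.

68720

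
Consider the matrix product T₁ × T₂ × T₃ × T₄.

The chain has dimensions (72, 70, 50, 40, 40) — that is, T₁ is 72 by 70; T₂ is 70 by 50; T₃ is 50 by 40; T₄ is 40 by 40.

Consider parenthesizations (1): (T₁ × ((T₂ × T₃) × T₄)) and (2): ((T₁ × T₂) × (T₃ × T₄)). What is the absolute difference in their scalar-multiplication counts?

22400

Order (1) = (T₁ × ((T₂ × T₃) × T₄)): (T₂ × T₃): 70×50 by 50×40 → 70×40, cost 70·50·40 = 140000; ((T₂ × T₃) × T₄): 70×40 by 40×40 → 70×40, cost 70·40·40 = 112000; cumulative 252000; (T₁ × ((T₂ × T₃) × T₄)): 72×70 by 70×40 → 72×40, cost 72·70·40 = 201600; cumulative 453600. Total 453600.
Order (2) = ((T₁ × T₂) × (T₃ × T₄)): (T₁ × T₂): 72×70 by 70×50 → 72×50, cost 72·70·50 = 252000; (T₃ × T₄): 50×40 by 40×40 → 50×40, cost 50·40·40 = 80000; ((T₁ × T₂) × (T₃ × T₄)): 72×50 by 50×40 → 72×40, cost 72·50·40 = 144000; cumulative 476000. Total 476000.
Difference: |453600 − 476000| = 22400.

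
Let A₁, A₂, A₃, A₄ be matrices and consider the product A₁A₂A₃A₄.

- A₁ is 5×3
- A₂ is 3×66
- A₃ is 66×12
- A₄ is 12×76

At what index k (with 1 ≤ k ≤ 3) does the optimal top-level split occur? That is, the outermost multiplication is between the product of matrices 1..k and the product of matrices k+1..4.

Adjacent pairs: A₁A₂ = 5·3·66 = 990; A₂A₃ = 3·66·12 = 2376; A₃A₄ = 66·12·76 = 60192.
Length 3: A₁..A₃: k=1: 0+2376+5·3·12=2556; k=2: 990+0+5·66·12=4950 → min 2556 | A₂..A₄: k=2: 0+60192+3·66·76=75240; k=3: 2376+0+3·12·76=5112 → min 5112.
Top-level splits: k=1: (A₁..A₁)·(A₂..A₄) → 0+5112+5·3·76 = 6252; k=2: (A₁..A₂)·(A₃..A₄) → 990+60192+5·66·76 = 86262; k=3: (A₁..A₃)·(A₄..A₄) → 2556+0+5·12·76 = 7116.
Best split is after A₁, i.e. k = 1.

1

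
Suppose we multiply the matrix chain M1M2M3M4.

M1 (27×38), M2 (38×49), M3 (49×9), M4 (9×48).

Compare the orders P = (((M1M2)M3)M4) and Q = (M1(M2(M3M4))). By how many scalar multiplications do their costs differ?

85947

Order P = (((M1M2)M3)M4): (M1M2): 27×38 by 38×49 → 27×49, cost 27·38·49 = 50274; ((M1M2)M3): 27×49 by 49×9 → 27×9, cost 27·49·9 = 11907; cumulative 62181; (((M1M2)M3)M4): 27×9 by 9×48 → 27×48, cost 27·9·48 = 11664; cumulative 73845. Total 73845.
Order Q = (M1(M2(M3M4))): (M3M4): 49×9 by 9×48 → 49×48, cost 49·9·48 = 21168; (M2(M3M4)): 38×49 by 49×48 → 38×48, cost 38·49·48 = 89376; cumulative 110544; (M1(M2(M3M4))): 27×38 by 38×48 → 27×48, cost 27·38·48 = 49248; cumulative 159792. Total 159792.
Difference: |73845 − 159792| = 85947.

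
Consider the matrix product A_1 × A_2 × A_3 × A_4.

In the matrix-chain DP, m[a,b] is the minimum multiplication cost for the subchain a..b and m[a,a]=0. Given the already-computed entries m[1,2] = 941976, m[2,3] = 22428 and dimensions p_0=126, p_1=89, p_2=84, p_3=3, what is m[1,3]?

m[1,3] = min over k∈[1,2] of m[1,k]+m[k+1,3]+p_{0}·p_k·p_{3}.
k=1: 0 + 22428 + 126·89·3 = 56070; k=2: 941976 + 0 + 126·84·3 = 973728.
Minimum: 56070 at k=1.

56070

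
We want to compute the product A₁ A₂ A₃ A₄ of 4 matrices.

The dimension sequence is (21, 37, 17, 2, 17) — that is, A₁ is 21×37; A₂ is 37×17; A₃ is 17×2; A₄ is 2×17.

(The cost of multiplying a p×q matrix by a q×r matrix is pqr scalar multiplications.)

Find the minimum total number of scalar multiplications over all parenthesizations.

Adjacent pairs: A₁A₂ = 21·37·17 = 13209; A₂A₃ = 37·17·2 = 1258; A₃A₄ = 17·2·17 = 578.
Length 3: A₁..A₃: k=1: 0+1258+21·37·2=2812; k=2: 13209+0+21·17·2=13923 → min 2812 | A₂..A₄: k=2: 0+578+37·17·17=11271; k=3: 1258+0+37·2·17=2516 → min 2516.
Length 4: A₁..A₄: k=1: 0+2516+21·37·17=15725; k=2: 13209+578+21·17·17=19856; k=3: 2812+0+21·2·17=3526 → min 3526.
Optimal order: ((A₁ (A₂ A₃)) A₄) with cost 3526.

3526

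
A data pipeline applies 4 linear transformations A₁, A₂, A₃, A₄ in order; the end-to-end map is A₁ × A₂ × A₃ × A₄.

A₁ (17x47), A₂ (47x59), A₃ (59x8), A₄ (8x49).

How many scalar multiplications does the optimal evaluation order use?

35240

Adjacent pairs: A₁A₂ = 17·47·59 = 47141; A₂A₃ = 47·59·8 = 22184; A₃A₄ = 59·8·49 = 23128.
Length 3: A₁..A₃: k=1: 0+22184+17·47·8=28576; k=2: 47141+0+17·59·8=55165 → min 28576 | A₂..A₄: k=2: 0+23128+47·59·49=159005; k=3: 22184+0+47·8·49=40608 → min 40608.
Length 4: A₁..A₄: k=1: 0+40608+17·47·49=79759; k=2: 47141+23128+17·59·49=119416; k=3: 28576+0+17·8·49=35240 → min 35240.
Optimal order: ((A₁ × (A₂ × A₃)) × A₄) with cost 35240.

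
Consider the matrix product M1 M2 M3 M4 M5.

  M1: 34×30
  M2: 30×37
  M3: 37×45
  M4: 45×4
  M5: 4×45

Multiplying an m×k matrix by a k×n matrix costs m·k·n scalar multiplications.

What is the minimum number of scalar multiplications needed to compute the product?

Adjacent pairs: M1M2 = 34·30·37 = 37740; M2M3 = 30·37·45 = 49950; M3M4 = 37·45·4 = 6660; M4M5 = 45·4·45 = 8100.
Length 3: M1..M3: k=1: 0+49950+34·30·45=95850; k=2: 37740+0+34·37·45=94350 → min 94350 | M2..M4: k=2: 0+6660+30·37·4=11100; k=3: 49950+0+30·45·4=55350 → min 11100 | M3..M5: k=3: 0+8100+37·45·45=83025; k=4: 6660+0+37·4·45=13320 → min 13320.
Length 4: M1..M4: k=1: 0+11100+34·30·4=15180; k=2: 37740+6660+34·37·4=49432; k=3: 94350+0+34·45·4=100470 → min 15180 | M2..M5: k=2: 0+13320+30·37·45=63270; k=3: 49950+8100+30·45·45=118800; k=4: 11100+0+30·4·45=16500 → min 16500.
Length 5: M1..M5: k=1: 0+16500+34·30·45=62400; k=2: 37740+13320+34·37·45=107670; k=3: 94350+8100+34·45·45=171300; k=4: 15180+0+34·4·45=21300 → min 21300.
Optimal order: ((M1 (M2 (M3 M4))) M5) with cost 21300.

21300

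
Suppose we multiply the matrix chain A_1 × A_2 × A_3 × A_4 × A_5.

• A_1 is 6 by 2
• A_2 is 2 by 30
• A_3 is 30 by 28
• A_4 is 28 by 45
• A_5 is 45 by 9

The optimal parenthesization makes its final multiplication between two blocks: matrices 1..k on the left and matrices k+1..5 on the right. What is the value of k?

1

Adjacent pairs: A_1A_2 = 6·2·30 = 360; A_2A_3 = 2·30·28 = 1680; A_3A_4 = 30·28·45 = 37800; A_4A_5 = 28·45·9 = 11340.
Length 3: A_1..A_3: k=1: 0+1680+6·2·28=2016; k=2: 360+0+6·30·28=5400 → min 2016 | A_2..A_4: k=2: 0+37800+2·30·45=40500; k=3: 1680+0+2·28·45=4200 → min 4200 | A_3..A_5: k=3: 0+11340+30·28·9=18900; k=4: 37800+0+30·45·9=49950 → min 18900.
Length 4: A_1..A_4: k=1: 0+4200+6·2·45=4740; k=2: 360+37800+6·30·45=46260; k=3: 2016+0+6·28·45=9576 → min 4740 | A_2..A_5: k=2: 0+18900+2·30·9=19440; k=3: 1680+11340+2·28·9=13524; k=4: 4200+0+2·45·9=5010 → min 5010.
Top-level splits: k=1: (A_1..A_1)·(A_2..A_5) → 0+5010+6·2·9 = 5118; k=2: (A_1..A_2)·(A_3..A_5) → 360+18900+6·30·9 = 20880; k=3: (A_1..A_3)·(A_4..A_5) → 2016+11340+6·28·9 = 14868; k=4: (A_1..A_4)·(A_5..A_5) → 4740+0+6·45·9 = 7170.
Best split is after A_1, i.e. k = 1.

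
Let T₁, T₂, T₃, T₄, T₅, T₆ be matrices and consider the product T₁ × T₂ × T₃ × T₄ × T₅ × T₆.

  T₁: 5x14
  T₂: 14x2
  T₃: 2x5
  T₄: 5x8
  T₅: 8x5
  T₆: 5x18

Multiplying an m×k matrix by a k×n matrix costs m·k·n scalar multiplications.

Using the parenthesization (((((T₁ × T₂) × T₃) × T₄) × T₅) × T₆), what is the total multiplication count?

1040

(T₁ × T₂): 5×14 by 14×2 → 5×2, cost 5·14·2 = 140
((T₁ × T₂) × T₃): 5×2 by 2×5 → 5×5, cost 5·2·5 = 50; cumulative 190
(((T₁ × T₂) × T₃) × T₄): 5×5 by 5×8 → 5×8, cost 5·5·8 = 200; cumulative 390
((((T₁ × T₂) × T₃) × T₄) × T₅): 5×8 by 8×5 → 5×5, cost 5·8·5 = 200; cumulative 590
(((((T₁ × T₂) × T₃) × T₄) × T₅) × T₆): 5×5 by 5×18 → 5×18, cost 5·5·18 = 450; cumulative 1040
Total: 1040 scalar multiplications.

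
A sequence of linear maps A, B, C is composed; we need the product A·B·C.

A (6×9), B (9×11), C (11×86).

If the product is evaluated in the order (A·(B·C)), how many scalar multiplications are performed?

13158

(B·C): 9×11 by 11×86 → 9×86, cost 9·11·86 = 8514
(A·(B·C)): 6×9 by 9×86 → 6×86, cost 6·9·86 = 4644; cumulative 13158
Total: 13158 scalar multiplications.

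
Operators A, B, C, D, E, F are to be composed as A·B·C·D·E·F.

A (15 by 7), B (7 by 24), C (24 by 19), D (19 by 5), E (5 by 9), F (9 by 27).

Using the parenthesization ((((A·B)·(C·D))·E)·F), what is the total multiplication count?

10920

(A·B): 15×7 by 7×24 → 15×24, cost 15·7·24 = 2520
(C·D): 24×19 by 19×5 → 24×5, cost 24·19·5 = 2280
((A·B)·(C·D)): 15×24 by 24×5 → 15×5, cost 15·24·5 = 1800; cumulative 6600
(((A·B)·(C·D))·E): 15×5 by 5×9 → 15×9, cost 15·5·9 = 675; cumulative 7275
((((A·B)·(C·D))·E)·F): 15×9 by 9×27 → 15×27, cost 15·9·27 = 3645; cumulative 10920
Total: 10920 scalar multiplications.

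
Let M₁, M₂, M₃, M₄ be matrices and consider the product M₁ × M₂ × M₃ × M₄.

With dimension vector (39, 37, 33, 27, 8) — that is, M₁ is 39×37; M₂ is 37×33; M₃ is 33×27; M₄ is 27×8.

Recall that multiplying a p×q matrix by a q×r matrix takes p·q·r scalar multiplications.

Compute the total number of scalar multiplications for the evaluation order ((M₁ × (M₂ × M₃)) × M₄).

80352

(M₂ × M₃): 37×33 by 33×27 → 37×27, cost 37·33·27 = 32967
(M₁ × (M₂ × M₃)): 39×37 by 37×27 → 39×27, cost 39·37·27 = 38961; cumulative 71928
((M₁ × (M₂ × M₃)) × M₄): 39×27 by 27×8 → 39×8, cost 39·27·8 = 8424; cumulative 80352
Total: 80352 scalar multiplications.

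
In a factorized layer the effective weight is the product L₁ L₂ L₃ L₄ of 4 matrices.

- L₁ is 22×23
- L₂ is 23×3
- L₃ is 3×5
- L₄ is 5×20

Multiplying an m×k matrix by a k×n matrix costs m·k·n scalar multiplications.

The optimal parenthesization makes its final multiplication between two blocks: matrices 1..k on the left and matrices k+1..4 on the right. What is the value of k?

Adjacent pairs: L₁L₂ = 22·23·3 = 1518; L₂L₃ = 23·3·5 = 345; L₃L₄ = 3·5·20 = 300.
Length 3: L₁..L₃: k=1: 0+345+22·23·5=2875; k=2: 1518+0+22·3·5=1848 → min 1848 | L₂..L₄: k=2: 0+300+23·3·20=1680; k=3: 345+0+23·5·20=2645 → min 1680.
Top-level splits: k=1: (L₁..L₁)·(L₂..L₄) → 0+1680+22·23·20 = 11800; k=2: (L₁..L₂)·(L₃..L₄) → 1518+300+22·3·20 = 3138; k=3: (L₁..L₃)·(L₄..L₄) → 1848+0+22·5·20 = 4048.
Best split is after L₂, i.e. k = 2.

2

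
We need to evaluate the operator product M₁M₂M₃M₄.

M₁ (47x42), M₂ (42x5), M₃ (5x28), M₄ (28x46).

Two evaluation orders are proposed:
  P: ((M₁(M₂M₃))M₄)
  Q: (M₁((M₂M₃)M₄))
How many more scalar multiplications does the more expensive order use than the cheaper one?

Order P = ((M₁(M₂M₃))M₄): (M₂M₃): 42×5 by 5×28 → 42×28, cost 42·5·28 = 5880; (M₁(M₂M₃)): 47×42 by 42×28 → 47×28, cost 47·42·28 = 55272; cumulative 61152; ((M₁(M₂M₃))M₄): 47×28 by 28×46 → 47×46, cost 47·28·46 = 60536; cumulative 121688. Total 121688.
Order Q = (M₁((M₂M₃)M₄)): (M₂M₃): 42×5 by 5×28 → 42×28, cost 42·5·28 = 5880; ((M₂M₃)M₄): 42×28 by 28×46 → 42×46, cost 42·28·46 = 54096; cumulative 59976; (M₁((M₂M₃)M₄)): 47×42 by 42×46 → 47×46, cost 47·42·46 = 90804; cumulative 150780. Total 150780.
Difference: |121688 − 150780| = 29092.

29092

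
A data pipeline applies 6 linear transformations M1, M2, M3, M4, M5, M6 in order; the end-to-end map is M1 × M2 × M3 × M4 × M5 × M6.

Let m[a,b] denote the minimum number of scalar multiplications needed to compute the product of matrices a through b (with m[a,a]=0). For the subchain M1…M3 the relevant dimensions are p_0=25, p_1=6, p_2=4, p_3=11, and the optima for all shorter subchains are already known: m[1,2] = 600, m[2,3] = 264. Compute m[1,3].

1700

m[1,3] = min over k∈[1,2] of m[1,k]+m[k+1,3]+p_{0}·p_k·p_{3}.
k=1: 0 + 264 + 25·6·11 = 1914; k=2: 600 + 0 + 25·4·11 = 1700.
Minimum: 1700 at k=2.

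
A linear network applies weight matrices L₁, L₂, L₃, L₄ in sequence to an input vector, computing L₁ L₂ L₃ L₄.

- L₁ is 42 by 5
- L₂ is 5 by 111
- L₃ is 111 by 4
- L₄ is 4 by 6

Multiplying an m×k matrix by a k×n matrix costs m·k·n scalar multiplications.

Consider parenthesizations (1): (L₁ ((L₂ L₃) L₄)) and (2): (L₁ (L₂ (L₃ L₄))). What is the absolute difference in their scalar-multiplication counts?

Order (1) = (L₁ ((L₂ L₃) L₄)): (L₂ L₃): 5×111 by 111×4 → 5×4, cost 5·111·4 = 2220; ((L₂ L₃) L₄): 5×4 by 4×6 → 5×6, cost 5·4·6 = 120; cumulative 2340; (L₁ ((L₂ L₃) L₄)): 42×5 by 5×6 → 42×6, cost 42·5·6 = 1260; cumulative 3600. Total 3600.
Order (2) = (L₁ (L₂ (L₃ L₄))): (L₃ L₄): 111×4 by 4×6 → 111×6, cost 111·4·6 = 2664; (L₂ (L₃ L₄)): 5×111 by 111×6 → 5×6, cost 5·111·6 = 3330; cumulative 5994; (L₁ (L₂ (L₃ L₄))): 42×5 by 5×6 → 42×6, cost 42·5·6 = 1260; cumulative 7254. Total 7254.
Difference: |3600 − 7254| = 3654.

3654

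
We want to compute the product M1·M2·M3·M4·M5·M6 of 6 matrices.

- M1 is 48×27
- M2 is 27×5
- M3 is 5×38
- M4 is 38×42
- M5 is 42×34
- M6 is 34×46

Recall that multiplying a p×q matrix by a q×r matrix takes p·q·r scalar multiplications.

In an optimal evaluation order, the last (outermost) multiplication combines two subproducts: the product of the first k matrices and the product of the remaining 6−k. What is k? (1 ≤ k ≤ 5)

2

Adjacent pairs: M1M2 = 48·27·5 = 6480; M2M3 = 27·5·38 = 5130; M3M4 = 5·38·42 = 7980; M4M5 = 38·42·34 = 54264; M5M6 = 42·34·46 = 65688.
Length 3: M1..M3: k=1: 0+5130+48·27·38=54378; k=2: 6480+0+48·5·38=15600 → min 15600 | M2..M4: k=2: 0+7980+27·5·42=13650; k=3: 5130+0+27·38·42=48222 → min 13650 | M3..M5: k=3: 0+54264+5·38·34=60724; k=4: 7980+0+5·42·34=15120 → min 15120 | M4..M6: k=4: 0+65688+38·42·46=139104; k=5: 54264+0+38·34·46=113696 → min 113696.
Length 4: M1..M4: k=1: 0+13650+48·27·42=68082; k=2: 6480+7980+48·5·42=24540; k=3: 15600+0+48·38·42=92208 → min 24540 | M2..M5: k=2: 0+15120+27·5·34=19710; k=3: 5130+54264+27·38·34=94278; k=4: 13650+0+27·42·34=52206 → min 19710 | M3..M6: k=3: 0+113696+5·38·46=122436; k=4: 7980+65688+5·42·46=83328; k=5: 15120+0+5·34·46=22940 → min 22940.
Length 5: M1..M5: k=1: 0+19710+48·27·34=63774; k=2: 6480+15120+48·5·34=29760; k=3: 15600+54264+48·38·34=131880; k=4: 24540+0+48·42·34=93084 → min 29760 | M2..M6: k=2: 0+22940+27·5·46=29150; k=3: 5130+113696+27·38·46=166022; k=4: 13650+65688+27·42·46=131502; k=5: 19710+0+27·34·46=61938 → min 29150.
Top-level splits: k=1: (M1..M1)·(M2..M6) → 0+29150+48·27·46 = 88766; k=2: (M1..M2)·(M3..M6) → 6480+22940+48·5·46 = 40460; k=3: (M1..M3)·(M4..M6) → 15600+113696+48·38·46 = 213200; k=4: (M1..M4)·(M5..M6) → 24540+65688+48·42·46 = 182964; k=5: (M1..M5)·(M6..M6) → 29760+0+48·34·46 = 104832.
Best split is after M2, i.e. k = 2.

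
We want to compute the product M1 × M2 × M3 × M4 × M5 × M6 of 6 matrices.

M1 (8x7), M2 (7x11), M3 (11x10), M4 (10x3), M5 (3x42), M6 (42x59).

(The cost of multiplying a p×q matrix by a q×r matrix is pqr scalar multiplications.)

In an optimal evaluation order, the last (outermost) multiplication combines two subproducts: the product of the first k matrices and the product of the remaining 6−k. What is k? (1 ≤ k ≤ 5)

4

Adjacent pairs: M1M2 = 8·7·11 = 616; M2M3 = 7·11·10 = 770; M3M4 = 11·10·3 = 330; M4M5 = 10·3·42 = 1260; M5M6 = 3·42·59 = 7434.
Length 3: M1..M3: k=1: 0+770+8·7·10=1330; k=2: 616+0+8·11·10=1496 → min 1330 | M2..M4: k=2: 0+330+7·11·3=561; k=3: 770+0+7·10·3=980 → min 561 | M3..M5: k=3: 0+1260+11·10·42=5880; k=4: 330+0+11·3·42=1716 → min 1716 | M4..M6: k=4: 0+7434+10·3·59=9204; k=5: 1260+0+10·42·59=26040 → min 9204.
Length 4: M1..M4: k=1: 0+561+8·7·3=729; k=2: 616+330+8·11·3=1210; k=3: 1330+0+8·10·3=1570 → min 729 | M2..M5: k=2: 0+1716+7·11·42=4950; k=3: 770+1260+7·10·42=4970; k=4: 561+0+7·3·42=1443 → min 1443 | M3..M6: k=3: 0+9204+11·10·59=15694; k=4: 330+7434+11·3·59=9711; k=5: 1716+0+11·42·59=28974 → min 9711.
Length 5: M1..M5: k=1: 0+1443+8·7·42=3795; k=2: 616+1716+8·11·42=6028; k=3: 1330+1260+8·10·42=5950; k=4: 729+0+8·3·42=1737 → min 1737 | M2..M6: k=2: 0+9711+7·11·59=14254; k=3: 770+9204+7·10·59=14104; k=4: 561+7434+7·3·59=9234; k=5: 1443+0+7·42·59=18789 → min 9234.
Top-level splits: k=1: (M1..M1)·(M2..M6) → 0+9234+8·7·59 = 12538; k=2: (M1..M2)·(M3..M6) → 616+9711+8·11·59 = 15519; k=3: (M1..M3)·(M4..M6) → 1330+9204+8·10·59 = 15254; k=4: (M1..M4)·(M5..M6) → 729+7434+8·3·59 = 9579; k=5: (M1..M5)·(M6..M6) → 1737+0+8·42·59 = 21561.
Best split is after M4, i.e. k = 4.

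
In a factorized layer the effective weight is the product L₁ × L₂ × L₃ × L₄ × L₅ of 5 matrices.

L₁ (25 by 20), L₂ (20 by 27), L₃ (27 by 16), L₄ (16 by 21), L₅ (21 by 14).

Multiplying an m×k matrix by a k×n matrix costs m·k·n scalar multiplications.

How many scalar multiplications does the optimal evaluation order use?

Adjacent pairs: L₁L₂ = 25·20·27 = 13500; L₂L₃ = 20·27·16 = 8640; L₃L₄ = 27·16·21 = 9072; L₄L₅ = 16·21·14 = 4704.
Length 3: L₁..L₃: k=1: 0+8640+25·20·16=16640; k=2: 13500+0+25·27·16=24300 → min 16640 | L₂..L₄: k=2: 0+9072+20·27·21=20412; k=3: 8640+0+20·16·21=15360 → min 15360 | L₃..L₅: k=3: 0+4704+27·16·14=10752; k=4: 9072+0+27·21·14=17010 → min 10752.
Length 4: L₁..L₄: k=1: 0+15360+25·20·21=25860; k=2: 13500+9072+25·27·21=36747; k=3: 16640+0+25·16·21=25040 → min 25040 | L₂..L₅: k=2: 0+10752+20·27·14=18312; k=3: 8640+4704+20·16·14=17824; k=4: 15360+0+20·21·14=21240 → min 17824.
Length 5: L₁..L₅: k=1: 0+17824+25·20·14=24824; k=2: 13500+10752+25·27·14=33702; k=3: 16640+4704+25·16·14=26944; k=4: 25040+0+25·21·14=32390 → min 24824.
Optimal order: (L₁ × ((L₂ × L₃) × (L₄ × L₅))) with cost 24824.

24824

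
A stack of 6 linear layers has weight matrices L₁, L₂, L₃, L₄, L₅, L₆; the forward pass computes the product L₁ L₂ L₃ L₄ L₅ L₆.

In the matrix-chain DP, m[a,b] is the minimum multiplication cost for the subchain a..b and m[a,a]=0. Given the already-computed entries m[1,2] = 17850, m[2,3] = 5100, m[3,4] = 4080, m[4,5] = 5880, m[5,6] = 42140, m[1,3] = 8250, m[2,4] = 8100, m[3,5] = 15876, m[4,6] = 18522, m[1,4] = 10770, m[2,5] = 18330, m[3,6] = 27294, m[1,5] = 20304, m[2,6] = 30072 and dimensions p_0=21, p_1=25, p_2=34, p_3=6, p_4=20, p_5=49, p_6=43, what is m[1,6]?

32190

m[1,6] = min over k∈[1,5] of m[1,k]+m[k+1,6]+p_{0}·p_k·p_{6}.
k=1: 0 + 30072 + 21·25·43 = 52647; k=2: 17850 + 27294 + 21·34·43 = 75846; k=3: 8250 + 18522 + 21·6·43 = 32190; k=4: 10770 + 42140 + 21·20·43 = 70970; k=5: 20304 + 0 + 21·49·43 = 64551.
Minimum: 32190 at k=3.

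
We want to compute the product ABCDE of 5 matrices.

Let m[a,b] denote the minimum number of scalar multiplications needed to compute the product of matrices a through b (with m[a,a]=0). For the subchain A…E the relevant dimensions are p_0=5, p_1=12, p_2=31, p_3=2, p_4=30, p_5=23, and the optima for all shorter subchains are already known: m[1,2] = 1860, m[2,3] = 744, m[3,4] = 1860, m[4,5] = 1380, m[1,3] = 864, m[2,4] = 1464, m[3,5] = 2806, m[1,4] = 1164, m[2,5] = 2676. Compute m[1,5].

2474

m[1,5] = min over k∈[1,4] of m[1,k]+m[k+1,5]+p_{0}·p_k·p_{5}.
k=1: 0 + 2676 + 5·12·23 = 4056; k=2: 1860 + 2806 + 5·31·23 = 8231; k=3: 864 + 1380 + 5·2·23 = 2474; k=4: 1164 + 0 + 5·30·23 = 4614.
Minimum: 2474 at k=3.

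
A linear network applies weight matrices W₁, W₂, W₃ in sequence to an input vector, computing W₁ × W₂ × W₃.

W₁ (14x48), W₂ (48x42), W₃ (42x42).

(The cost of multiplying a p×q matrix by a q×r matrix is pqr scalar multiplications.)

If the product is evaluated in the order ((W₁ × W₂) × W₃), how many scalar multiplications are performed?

(W₁ × W₂): 14×48 by 48×42 → 14×42, cost 14·48·42 = 28224
((W₁ × W₂) × W₃): 14×42 by 42×42 → 14×42, cost 14·42·42 = 24696; cumulative 52920
Total: 52920 scalar multiplications.

52920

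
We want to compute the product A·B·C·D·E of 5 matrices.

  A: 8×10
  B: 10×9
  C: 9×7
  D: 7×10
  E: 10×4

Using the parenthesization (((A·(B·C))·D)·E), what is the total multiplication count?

2070

(B·C): 10×9 by 9×7 → 10×7, cost 10·9·7 = 630
(A·(B·C)): 8×10 by 10×7 → 8×7, cost 8·10·7 = 560; cumulative 1190
((A·(B·C))·D): 8×7 by 7×10 → 8×10, cost 8·7·10 = 560; cumulative 1750
(((A·(B·C))·D)·E): 8×10 by 10×4 → 8×4, cost 8·10·4 = 320; cumulative 2070
Total: 2070 scalar multiplications.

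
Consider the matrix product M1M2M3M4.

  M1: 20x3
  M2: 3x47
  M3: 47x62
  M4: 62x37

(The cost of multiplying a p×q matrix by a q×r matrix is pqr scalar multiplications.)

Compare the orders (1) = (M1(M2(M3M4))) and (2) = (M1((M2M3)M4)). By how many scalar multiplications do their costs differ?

Order (1) = (M1(M2(M3M4))): (M3M4): 47×62 by 62×37 → 47×37, cost 47·62·37 = 107818; (M2(M3M4)): 3×47 by 47×37 → 3×37, cost 3·47·37 = 5217; cumulative 113035; (M1(M2(M3M4))): 20×3 by 3×37 → 20×37, cost 20·3·37 = 2220; cumulative 115255. Total 115255.
Order (2) = (M1((M2M3)M4)): (M2M3): 3×47 by 47×62 → 3×62, cost 3·47·62 = 8742; ((M2M3)M4): 3×62 by 62×37 → 3×37, cost 3·62·37 = 6882; cumulative 15624; (M1((M2M3)M4)): 20×3 by 3×37 → 20×37, cost 20·3·37 = 2220; cumulative 17844. Total 17844.
Difference: |115255 − 17844| = 97411.

97411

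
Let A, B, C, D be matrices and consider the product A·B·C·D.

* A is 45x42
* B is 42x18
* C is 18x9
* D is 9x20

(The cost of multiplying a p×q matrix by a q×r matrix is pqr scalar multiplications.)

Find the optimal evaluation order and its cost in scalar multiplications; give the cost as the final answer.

31914

Adjacent pairs: AB = 45·42·18 = 34020; BC = 42·18·9 = 6804; CD = 18·9·20 = 3240.
Length 3: A..C: k=1: 0+6804+45·42·9=23814; k=2: 34020+0+45·18·9=41310 → min 23814 | B..D: k=2: 0+3240+42·18·20=18360; k=3: 6804+0+42·9·20=14364 → min 14364.
Length 4: A..D: k=1: 0+14364+45·42·20=52164; k=2: 34020+3240+45·18·20=53460; k=3: 23814+0+45·9·20=31914 → min 31914.
Optimal parenthesization: ((A·(B·C))·D) with cost 31914.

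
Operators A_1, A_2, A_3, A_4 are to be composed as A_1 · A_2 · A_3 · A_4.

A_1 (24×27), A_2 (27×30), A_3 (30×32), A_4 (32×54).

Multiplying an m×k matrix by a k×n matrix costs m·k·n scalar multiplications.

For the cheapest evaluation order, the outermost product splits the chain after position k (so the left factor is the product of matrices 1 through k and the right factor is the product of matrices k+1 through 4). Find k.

Adjacent pairs: A_1A_2 = 24·27·30 = 19440; A_2A_3 = 27·30·32 = 25920; A_3A_4 = 30·32·54 = 51840.
Length 3: A_1..A_3: k=1: 0+25920+24·27·32=46656; k=2: 19440+0+24·30·32=42480 → min 42480 | A_2..A_4: k=2: 0+51840+27·30·54=95580; k=3: 25920+0+27·32·54=72576 → min 72576.
Top-level splits: k=1: (A_1..A_1)·(A_2..A_4) → 0+72576+24·27·54 = 107568; k=2: (A_1..A_2)·(A_3..A_4) → 19440+51840+24·30·54 = 110160; k=3: (A_1..A_3)·(A_4..A_4) → 42480+0+24·32·54 = 83952.
Best split is after A_3, i.e. k = 3.

3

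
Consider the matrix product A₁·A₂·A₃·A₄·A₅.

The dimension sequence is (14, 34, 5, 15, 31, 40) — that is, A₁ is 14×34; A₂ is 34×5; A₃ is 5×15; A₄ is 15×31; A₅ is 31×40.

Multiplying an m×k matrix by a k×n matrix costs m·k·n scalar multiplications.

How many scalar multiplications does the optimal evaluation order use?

Adjacent pairs: A₁A₂ = 14·34·5 = 2380; A₂A₃ = 34·5·15 = 2550; A₃A₄ = 5·15·31 = 2325; A₄A₅ = 15·31·40 = 18600.
Length 3: A₁..A₃: k=1: 0+2550+14·34·15=9690; k=2: 2380+0+14·5·15=3430 → min 3430 | A₂..A₄: k=2: 0+2325+34·5·31=7595; k=3: 2550+0+34·15·31=18360 → min 7595 | A₃..A₅: k=3: 0+18600+5·15·40=21600; k=4: 2325+0+5·31·40=8525 → min 8525.
Length 4: A₁..A₄: k=1: 0+7595+14·34·31=22351; k=2: 2380+2325+14·5·31=6875; k=3: 3430+0+14·15·31=9940 → min 6875 | A₂..A₅: k=2: 0+8525+34·5·40=15325; k=3: 2550+18600+34·15·40=41550; k=4: 7595+0+34·31·40=49755 → min 15325.
Length 5: A₁..A₅: k=1: 0+15325+14·34·40=34365; k=2: 2380+8525+14·5·40=13705; k=3: 3430+18600+14·15·40=30430; k=4: 6875+0+14·31·40=24235 → min 13705.
Optimal order: ((A₁·A₂)·((A₃·A₄)·A₅)) with cost 13705.

13705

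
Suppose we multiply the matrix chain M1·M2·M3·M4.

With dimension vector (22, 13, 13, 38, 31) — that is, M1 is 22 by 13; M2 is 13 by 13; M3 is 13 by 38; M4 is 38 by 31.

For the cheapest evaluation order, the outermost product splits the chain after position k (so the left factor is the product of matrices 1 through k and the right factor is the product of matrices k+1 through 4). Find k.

Adjacent pairs: M1M2 = 22·13·13 = 3718; M2M3 = 13·13·38 = 6422; M3M4 = 13·38·31 = 15314.
Length 3: M1..M3: k=1: 0+6422+22·13·38=17290; k=2: 3718+0+22·13·38=14586 → min 14586 | M2..M4: k=2: 0+15314+13·13·31=20553; k=3: 6422+0+13·38·31=21736 → min 20553.
Top-level splits: k=1: (M1..M1)·(M2..M4) → 0+20553+22·13·31 = 29419; k=2: (M1..M2)·(M3..M4) → 3718+15314+22·13·31 = 27898; k=3: (M1..M3)·(M4..M4) → 14586+0+22·38·31 = 40502.
Best split is after M2, i.e. k = 2.

2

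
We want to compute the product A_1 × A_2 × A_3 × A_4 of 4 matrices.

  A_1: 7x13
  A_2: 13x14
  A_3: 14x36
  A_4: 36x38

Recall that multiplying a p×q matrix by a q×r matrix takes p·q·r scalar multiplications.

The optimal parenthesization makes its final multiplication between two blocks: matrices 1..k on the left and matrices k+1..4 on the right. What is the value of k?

3

Adjacent pairs: A_1A_2 = 7·13·14 = 1274; A_2A_3 = 13·14·36 = 6552; A_3A_4 = 14·36·38 = 19152.
Length 3: A_1..A_3: k=1: 0+6552+7·13·36=9828; k=2: 1274+0+7·14·36=4802 → min 4802 | A_2..A_4: k=2: 0+19152+13·14·38=26068; k=3: 6552+0+13·36·38=24336 → min 24336.
Top-level splits: k=1: (A_1..A_1)·(A_2..A_4) → 0+24336+7·13·38 = 27794; k=2: (A_1..A_2)·(A_3..A_4) → 1274+19152+7·14·38 = 24150; k=3: (A_1..A_3)·(A_4..A_4) → 4802+0+7·36·38 = 14378.
Best split is after A_3, i.e. k = 3.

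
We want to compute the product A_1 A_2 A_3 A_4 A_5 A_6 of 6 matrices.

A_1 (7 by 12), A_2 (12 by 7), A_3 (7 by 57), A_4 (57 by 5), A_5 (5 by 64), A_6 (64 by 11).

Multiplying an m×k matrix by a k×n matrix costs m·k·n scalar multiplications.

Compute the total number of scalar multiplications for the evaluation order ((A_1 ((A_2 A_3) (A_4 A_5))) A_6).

(A_2 A_3): 12×7 by 7×57 → 12×57, cost 12·7·57 = 4788
(A_4 A_5): 57×5 by 5×64 → 57×64, cost 57·5·64 = 18240
((A_2 A_3) (A_4 A_5)): 12×57 by 57×64 → 12×64, cost 12·57·64 = 43776; cumulative 66804
(A_1 ((A_2 A_3) (A_4 A_5))): 7×12 by 12×64 → 7×64, cost 7·12·64 = 5376; cumulative 72180
((A_1 ((A_2 A_3) (A_4 A_5))) A_6): 7×64 by 64×11 → 7×11, cost 7·64·11 = 4928; cumulative 77108
Total: 77108 scalar multiplications.

77108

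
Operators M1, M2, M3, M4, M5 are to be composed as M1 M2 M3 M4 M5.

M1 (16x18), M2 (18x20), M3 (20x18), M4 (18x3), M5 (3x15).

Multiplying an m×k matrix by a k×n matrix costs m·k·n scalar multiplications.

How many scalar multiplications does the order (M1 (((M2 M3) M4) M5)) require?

(M2 M3): 18×20 by 20×18 → 18×18, cost 18·20·18 = 6480
((M2 M3) M4): 18×18 by 18×3 → 18×3, cost 18·18·3 = 972; cumulative 7452
(((M2 M3) M4) M5): 18×3 by 3×15 → 18×15, cost 18·3·15 = 810; cumulative 8262
(M1 (((M2 M3) M4) M5)): 16×18 by 18×15 → 16×15, cost 16·18·15 = 4320; cumulative 12582
Total: 12582 scalar multiplications.

12582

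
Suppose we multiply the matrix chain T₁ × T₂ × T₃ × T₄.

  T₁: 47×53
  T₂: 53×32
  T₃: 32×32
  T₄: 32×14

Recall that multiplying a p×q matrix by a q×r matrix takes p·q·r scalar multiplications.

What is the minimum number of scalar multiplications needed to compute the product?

Adjacent pairs: T₁T₂ = 47·53·32 = 79712; T₂T₃ = 53·32·32 = 54272; T₃T₄ = 32·32·14 = 14336.
Length 3: T₁..T₃: k=1: 0+54272+47·53·32=133984; k=2: 79712+0+47·32·32=127840 → min 127840 | T₂..T₄: k=2: 0+14336+53·32·14=38080; k=3: 54272+0+53·32·14=78016 → min 38080.
Length 4: T₁..T₄: k=1: 0+38080+47·53·14=72954; k=2: 79712+14336+47·32·14=115104; k=3: 127840+0+47·32·14=148896 → min 72954.
Optimal order: (T₁ × (T₂ × (T₃ × T₄))) with cost 72954.

72954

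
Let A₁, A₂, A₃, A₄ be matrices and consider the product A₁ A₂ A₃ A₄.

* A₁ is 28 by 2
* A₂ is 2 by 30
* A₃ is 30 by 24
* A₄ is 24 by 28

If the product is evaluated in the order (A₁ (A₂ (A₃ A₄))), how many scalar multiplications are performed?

(A₃ A₄): 30×24 by 24×28 → 30×28, cost 30·24·28 = 20160
(A₂ (A₃ A₄)): 2×30 by 30×28 → 2×28, cost 2·30·28 = 1680; cumulative 21840
(A₁ (A₂ (A₃ A₄))): 28×2 by 2×28 → 28×28, cost 28·2·28 = 1568; cumulative 23408
Total: 23408 scalar multiplications.

23408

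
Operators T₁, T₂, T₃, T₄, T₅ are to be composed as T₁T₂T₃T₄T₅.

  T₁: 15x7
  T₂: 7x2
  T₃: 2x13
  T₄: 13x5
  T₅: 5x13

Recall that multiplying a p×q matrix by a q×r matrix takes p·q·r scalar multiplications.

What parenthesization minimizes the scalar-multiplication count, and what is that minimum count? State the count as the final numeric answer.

860

Adjacent pairs: T₁T₂ = 15·7·2 = 210; T₂T₃ = 7·2·13 = 182; T₃T₄ = 2·13·5 = 130; T₄T₅ = 13·5·13 = 845.
Length 3: T₁..T₃: k=1: 0+182+15·7·13=1547; k=2: 210+0+15·2·13=600 → min 600 | T₂..T₄: k=2: 0+130+7·2·5=200; k=3: 182+0+7·13·5=637 → min 200 | T₃..T₅: k=3: 0+845+2·13·13=1183; k=4: 130+0+2·5·13=260 → min 260.
Length 4: T₁..T₄: k=1: 0+200+15·7·5=725; k=2: 210+130+15·2·5=490; k=3: 600+0+15·13·5=1575 → min 490 | T₂..T₅: k=2: 0+260+7·2·13=442; k=3: 182+845+7·13·13=2210; k=4: 200+0+7·5·13=655 → min 442.
Length 5: T₁..T₅: k=1: 0+442+15·7·13=1807; k=2: 210+260+15·2·13=860; k=3: 600+845+15·13·13=3980; k=4: 490+0+15·5·13=1465 → min 860.
Optimal parenthesization: ((T₁T₂)((T₃T₄)T₅)) with cost 860.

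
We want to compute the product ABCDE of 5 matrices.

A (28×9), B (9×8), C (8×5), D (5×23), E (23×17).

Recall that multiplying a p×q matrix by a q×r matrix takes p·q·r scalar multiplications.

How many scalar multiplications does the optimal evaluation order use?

5955

Adjacent pairs: AB = 28·9·8 = 2016; BC = 9·8·5 = 360; CD = 8·5·23 = 920; DE = 5·23·17 = 1955.
Length 3: A..C: k=1: 0+360+28·9·5=1620; k=2: 2016+0+28·8·5=3136 → min 1620 | B..D: k=2: 0+920+9·8·23=2576; k=3: 360+0+9·5·23=1395 → min 1395 | C..E: k=3: 0+1955+8·5·17=2635; k=4: 920+0+8·23·17=4048 → min 2635.
Length 4: A..D: k=1: 0+1395+28·9·23=7191; k=2: 2016+920+28·8·23=8088; k=3: 1620+0+28·5·23=4840 → min 4840 | B..E: k=2: 0+2635+9·8·17=3859; k=3: 360+1955+9·5·17=3080; k=4: 1395+0+9·23·17=4914 → min 3080.
Length 5: A..E: k=1: 0+3080+28·9·17=7364; k=2: 2016+2635+28·8·17=8459; k=3: 1620+1955+28·5·17=5955; k=4: 4840+0+28·23·17=15788 → min 5955.
Optimal order: ((A(BC))(DE)) with cost 5955.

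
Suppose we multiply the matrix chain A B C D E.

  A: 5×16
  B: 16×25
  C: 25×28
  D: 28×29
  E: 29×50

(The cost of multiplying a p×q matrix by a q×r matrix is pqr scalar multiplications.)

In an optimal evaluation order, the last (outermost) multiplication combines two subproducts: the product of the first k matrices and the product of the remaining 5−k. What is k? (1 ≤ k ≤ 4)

Adjacent pairs: AB = 5·16·25 = 2000; BC = 16·25·28 = 11200; CD = 25·28·29 = 20300; DE = 28·29·50 = 40600.
Length 3: A..C: k=1: 0+11200+5·16·28=13440; k=2: 2000+0+5·25·28=5500 → min 5500 | B..D: k=2: 0+20300+16·25·29=31900; k=3: 11200+0+16·28·29=24192 → min 24192 | C..E: k=3: 0+40600+25·28·50=75600; k=4: 20300+0+25·29·50=56550 → min 56550.
Length 4: A..D: k=1: 0+24192+5·16·29=26512; k=2: 2000+20300+5·25·29=25925; k=3: 5500+0+5·28·29=9560 → min 9560 | B..E: k=2: 0+56550+16·25·50=76550; k=3: 11200+40600+16·28·50=74200; k=4: 24192+0+16·29·50=47392 → min 47392.
Top-level splits: k=1: (A..A)·(B..E) → 0+47392+5·16·50 = 51392; k=2: (A..B)·(C..E) → 2000+56550+5·25·50 = 64800; k=3: (A..C)·(D..E) → 5500+40600+5·28·50 = 53100; k=4: (A..D)·(E..E) → 9560+0+5·29·50 = 16810.
Best split is after D, i.e. k = 4.

4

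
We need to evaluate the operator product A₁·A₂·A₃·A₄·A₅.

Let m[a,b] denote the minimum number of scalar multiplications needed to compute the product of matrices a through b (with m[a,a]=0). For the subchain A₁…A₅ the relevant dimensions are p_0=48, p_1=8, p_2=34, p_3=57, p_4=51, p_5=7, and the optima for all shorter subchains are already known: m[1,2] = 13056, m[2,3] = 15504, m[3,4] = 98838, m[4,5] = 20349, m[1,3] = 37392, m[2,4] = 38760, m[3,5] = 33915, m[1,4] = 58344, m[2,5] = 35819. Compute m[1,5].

38507

m[1,5] = min over k∈[1,4] of m[1,k]+m[k+1,5]+p_{0}·p_k·p_{5}.
k=1: 0 + 35819 + 48·8·7 = 38507; k=2: 13056 + 33915 + 48·34·7 = 58395; k=3: 37392 + 20349 + 48·57·7 = 76893; k=4: 58344 + 0 + 48·51·7 = 75480.
Minimum: 38507 at k=1.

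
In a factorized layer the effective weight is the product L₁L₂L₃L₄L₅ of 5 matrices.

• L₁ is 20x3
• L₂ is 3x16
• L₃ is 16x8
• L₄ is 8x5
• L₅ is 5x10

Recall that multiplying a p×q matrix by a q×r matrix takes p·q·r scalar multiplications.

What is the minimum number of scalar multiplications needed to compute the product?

Adjacent pairs: L₁L₂ = 20·3·16 = 960; L₂L₃ = 3·16·8 = 384; L₃L₄ = 16·8·5 = 640; L₄L₅ = 8·5·10 = 400.
Length 3: L₁..L₃: k=1: 0+384+20·3·8=864; k=2: 960+0+20·16·8=3520 → min 864 | L₂..L₄: k=2: 0+640+3·16·5=880; k=3: 384+0+3·8·5=504 → min 504 | L₃..L₅: k=3: 0+400+16·8·10=1680; k=4: 640+0+16·5·10=1440 → min 1440.
Length 4: L₁..L₄: k=1: 0+504+20·3·5=804; k=2: 960+640+20·16·5=3200; k=3: 864+0+20·8·5=1664 → min 804 | L₂..L₅: k=2: 0+1440+3·16·10=1920; k=3: 384+400+3·8·10=1024; k=4: 504+0+3·5·10=654 → min 654.
Length 5: L₁..L₅: k=1: 0+654+20·3·10=1254; k=2: 960+1440+20·16·10=5600; k=3: 864+400+20·8·10=2864; k=4: 804+0+20·5·10=1804 → min 1254.
Optimal order: (L₁(((L₂L₃)L₄)L₅)) with cost 1254.

1254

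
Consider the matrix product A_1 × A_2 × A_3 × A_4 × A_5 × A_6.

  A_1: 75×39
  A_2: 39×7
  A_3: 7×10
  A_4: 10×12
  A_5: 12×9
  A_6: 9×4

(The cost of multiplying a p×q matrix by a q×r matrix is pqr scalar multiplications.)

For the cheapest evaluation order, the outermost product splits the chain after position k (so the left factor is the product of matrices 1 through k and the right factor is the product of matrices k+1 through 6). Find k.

Adjacent pairs: A_1A_2 = 75·39·7 = 20475; A_2A_3 = 39·7·10 = 2730; A_3A_4 = 7·10·12 = 840; A_4A_5 = 10·12·9 = 1080; A_5A_6 = 12·9·4 = 432.
Length 3: A_1..A_3: k=1: 0+2730+75·39·10=31980; k=2: 20475+0+75·7·10=25725 → min 25725 | A_2..A_4: k=2: 0+840+39·7·12=4116; k=3: 2730+0+39·10·12=7410 → min 4116 | A_3..A_5: k=3: 0+1080+7·10·9=1710; k=4: 840+0+7·12·9=1596 → min 1596 | A_4..A_6: k=4: 0+432+10·12·4=912; k=5: 1080+0+10·9·4=1440 → min 912.
Length 4: A_1..A_4: k=1: 0+4116+75·39·12=39216; k=2: 20475+840+75·7·12=27615; k=3: 25725+0+75·10·12=34725 → min 27615 | A_2..A_5: k=2: 0+1596+39·7·9=4053; k=3: 2730+1080+39·10·9=7320; k=4: 4116+0+39·12·9=8328 → min 4053 | A_3..A_6: k=3: 0+912+7·10·4=1192; k=4: 840+432+7·12·4=1608; k=5: 1596+0+7·9·4=1848 → min 1192.
Length 5: A_1..A_5: k=1: 0+4053+75·39·9=30378; k=2: 20475+1596+75·7·9=26796; k=3: 25725+1080+75·10·9=33555; k=4: 27615+0+75·12·9=35715 → min 26796 | A_2..A_6: k=2: 0+1192+39·7·4=2284; k=3: 2730+912+39·10·4=5202; k=4: 4116+432+39·12·4=6420; k=5: 4053+0+39·9·4=5457 → min 2284.
Top-level splits: k=1: (A_1..A_1)·(A_2..A_6) → 0+2284+75·39·4 = 13984; k=2: (A_1..A_2)·(A_3..A_6) → 20475+1192+75·7·4 = 23767; k=3: (A_1..A_3)·(A_4..A_6) → 25725+912+75·10·4 = 29637; k=4: (A_1..A_4)·(A_5..A_6) → 27615+432+75·12·4 = 31647; k=5: (A_1..A_5)·(A_6..A_6) → 26796+0+75·9·4 = 29496.
Best split is after A_1, i.e. k = 1.

1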